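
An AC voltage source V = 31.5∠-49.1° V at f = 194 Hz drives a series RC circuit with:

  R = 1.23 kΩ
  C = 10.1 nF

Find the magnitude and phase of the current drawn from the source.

Step 1 — Angular frequency: ω = 2π·f = 2π·194 = 1219 rad/s.
Step 2 — Component impedances:
  R: Z = R = 1230 Ω
  C: Z = 1/(jωC) = -j/(ω·C) = 0 - j8.123e+04 Ω
Step 3 — Series combination: Z_total = R + C = 1230 - j8.123e+04 Ω = 8.124e+04∠-89.1° Ω.
Step 4 — Source phasor: V = 31.5∠-49.1° V = 20.62 - j23.81 V.
Step 5 — Ohm's law: I = V / Z_total = (20.62 - j23.81) / (1230 - j8.123e+04) = 0.0002969 + j0.0002494 A.
Step 6 — Convert to polar: |I| = 0.0003878 A, ∠I = 40.0°.

I = 0.0003878∠40.0° A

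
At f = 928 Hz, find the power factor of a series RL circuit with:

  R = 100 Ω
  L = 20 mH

Step 1 — Angular frequency: ω = 2π·f = 2π·928 = 5831 rad/s.
Step 2 — Component impedances:
  R: Z = R = 100 Ω
  L: Z = jωL = j·5831·0.02 = 0 + j116.6 Ω
Step 3 — Series combination: Z_total = R + L = 100 + j116.6 Ω = 153.6∠49.4° Ω.
Step 4 — Power factor: PF = cos(φ) = Re(Z)/|Z| = 100/153.6 = 0.651.
Step 5 — Type: Im(Z) = 116.6 ⇒ lagging (phase φ = 49.4°).

PF = 0.651 (lagging, φ = 49.4°)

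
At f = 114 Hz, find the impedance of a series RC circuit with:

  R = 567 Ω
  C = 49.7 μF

Step 1 — Angular frequency: ω = 2π·f = 2π·114 = 716.3 rad/s.
Step 2 — Component impedances:
  R: Z = R = 567 Ω
  C: Z = 1/(jωC) = -j/(ω·C) = 0 - j28.09 Ω
Step 3 — Series combination: Z_total = R + C = 567 - j28.09 Ω = 567.7∠-2.8° Ω.

Z = 567 - j28.09 Ω = 567.7∠-2.8° Ω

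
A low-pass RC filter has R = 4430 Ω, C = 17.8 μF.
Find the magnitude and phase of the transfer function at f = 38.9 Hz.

Step 1 — Angular frequency: ω = 2π·38.9 = 244.4 rad/s.
Step 2 — Transfer function: H(jω) = 1/(1 + jωRC).
Step 3 — Denominator: 1 + jωRC = 1 + j·244.4·4430·1.78e-05 = 1 + j19.27.
Step 4 — H = 0.002685 - j0.05175.
Step 5 — Magnitude: |H| = 0.05182 (-25.7 dB); phase: φ = -87.0°.

|H| = 0.05182 (-25.7 dB), φ = -87.0°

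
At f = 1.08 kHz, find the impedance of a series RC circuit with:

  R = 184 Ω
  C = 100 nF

Step 1 — Angular frequency: ω = 2π·f = 2π·1080 = 6786 rad/s.
Step 2 — Component impedances:
  R: Z = R = 184 Ω
  C: Z = 1/(jωC) = -j/(ω·C) = 0 - j1474 Ω
Step 3 — Series combination: Z_total = R + C = 184 - j1474 Ω = 1485∠-82.9° Ω.

Z = 184 - j1474 Ω = 1485∠-82.9° Ω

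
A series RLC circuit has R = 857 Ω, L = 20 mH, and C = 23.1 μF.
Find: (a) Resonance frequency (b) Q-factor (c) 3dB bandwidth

Step 1 — Resonance: ω₀ = 1/√(LC) = 1/√(0.02·2.31e-05) = 1471 rad/s.
Step 2 — f₀ = ω₀/(2π) = 234.2 Hz.
Step 3 — Series Q: Q = ω₀L/R = 1471·0.02/857 = 0.03433.
Step 4 — Bandwidth: Δω = ω₀/Q = 4.285e+04 rad/s; BW = Δω/(2π) = 6820 Hz.

(a) f₀ = 234.2 Hz  (b) Q = 0.03433  (c) BW = 6820 Hz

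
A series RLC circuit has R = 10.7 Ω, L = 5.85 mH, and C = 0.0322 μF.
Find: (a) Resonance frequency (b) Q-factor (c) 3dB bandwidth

Step 1 — Resonance condition Im(Z)=0 gives ω₀ = 1/√(LC).
Step 2 — ω₀ = 1/√(0.00585·3.22e-08) = 7.286e+04 rad/s.
Step 3 — f₀ = ω₀/(2π) = 1.16e+04 Hz.
Step 4 — Series Q: Q = ω₀L/R = 7.286e+04·0.00585/10.7 = 39.84.
Step 5 — 3dB bandwidth: Δω = ω₀/Q = 1829 rad/s; BW = Δω/(2π) = 291.1 Hz.

(a) f₀ = 1.16e+04 Hz  (b) Q = 39.84  (c) BW = 291.1 Hz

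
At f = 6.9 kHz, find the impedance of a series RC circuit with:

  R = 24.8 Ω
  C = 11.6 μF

Step 1 — Angular frequency: ω = 2π·f = 2π·6900 = 4.335e+04 rad/s.
Step 2 — Component impedances:
  R: Z = R = 24.8 Ω
  C: Z = 1/(jωC) = -j/(ω·C) = 0 - j1.988 Ω
Step 3 — Series combination: Z_total = R + C = 24.8 - j1.988 Ω = 24.88∠-4.6° Ω.

Z = 24.8 - j1.988 Ω = 24.88∠-4.6° Ω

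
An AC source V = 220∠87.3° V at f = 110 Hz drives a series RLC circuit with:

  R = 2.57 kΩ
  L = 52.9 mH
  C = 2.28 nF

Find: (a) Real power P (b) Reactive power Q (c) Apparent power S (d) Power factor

Step 1 — Angular frequency: ω = 2π·f = 2π·110 = 691.2 rad/s.
Step 2 — Component impedances:
  R: Z = R = 2570 Ω
  L: Z = jωL = j·691.2·0.0529 = 0 + j36.56 Ω
  C: Z = 1/(jωC) = -j/(ω·C) = 0 - j6.346e+05 Ω
Step 3 — Series combination: Z_total = R + L + C = 2570 - j6.346e+05 Ω = 6.346e+05∠-89.8° Ω.
Step 4 — Source phasor: V = 220∠87.3° V = 10.36 + j219.8 V.
Step 5 — Current: I = V / Z = -0.0003462 + j1.773e-05 A = 0.0003467∠177.1° A.
Step 6 — Complex power: S = V·I* = 0.0003089 - j0.07627 VA.
Step 7 — Real power: P = Re(S) = 0.0003089 W.
Step 8 — Reactive power: Q = Im(S) = -0.07627 VAR.
Step 9 — Apparent power: |S| = 0.07627 VA.
Step 10 — Power factor: PF = P/|S| = 0.00405 (leading).

(a) P = 0.0003089 W  (b) Q = -0.07627 VAR  (c) S = 0.07627 VA  (d) PF = 0.00405 (leading)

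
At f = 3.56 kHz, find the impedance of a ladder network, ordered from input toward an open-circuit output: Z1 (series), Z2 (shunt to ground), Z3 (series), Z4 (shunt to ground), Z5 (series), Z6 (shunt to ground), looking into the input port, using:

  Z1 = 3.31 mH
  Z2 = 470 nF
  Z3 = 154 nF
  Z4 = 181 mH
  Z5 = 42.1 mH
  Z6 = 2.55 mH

Step 1 — Angular frequency: ω = 2π·f = 2π·3560 = 2.237e+04 rad/s.
Step 2 — Component impedances:
  Z1: Z = jωL = j·2.237e+04·0.00331 = 0 + j74.04 Ω
  Z2: Z = 1/(jωC) = -j/(ω·C) = 0 - j95.12 Ω
  Z3: Z = 1/(jωC) = -j/(ω·C) = 0 - j290.3 Ω
  Z4: Z = jωL = j·2.237e+04·0.181 = 0 + j4049 Ω
  Z5: Z = jωL = j·2.237e+04·0.0421 = 0 + j941.7 Ω
  Z6: Z = jωL = j·2.237e+04·0.00255 = 0 + j57.04 Ω
Step 3 — Ladder network (open output): work backward from the far end, alternating series and parallel combinations. Z_in = 0 - j42.85 Ω = 42.85∠-90.0° Ω.

Z = 0 - j42.85 Ω = 42.85∠-90.0° Ω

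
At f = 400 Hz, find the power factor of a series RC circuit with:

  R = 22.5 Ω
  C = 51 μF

Step 1 — Angular frequency: ω = 2π·f = 2π·400 = 2513 rad/s.
Step 2 — Component impedances:
  R: Z = R = 22.5 Ω
  C: Z = 1/(jωC) = -j/(ω·C) = 0 - j7.802 Ω
Step 3 — Series combination: Z_total = R + C = 22.5 - j7.802 Ω = 23.81∠-19.1° Ω.
Step 4 — Power factor: PF = cos(φ) = Re(Z)/|Z| = 22.5/23.814 = 0.9448.
Step 5 — Type: Im(Z) = -7.802 ⇒ leading (phase φ = -19.1°).

PF = 0.9448 (leading, φ = -19.1°)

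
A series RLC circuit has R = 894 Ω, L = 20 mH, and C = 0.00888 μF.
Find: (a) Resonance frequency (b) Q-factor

Step 1 — Resonance condition Im(Z)=0 gives ω₀ = 1/√(LC).
Step 2 — ω₀ = 1/√(0.02·8.88e-09) = 7.504e+04 rad/s.
Step 3 — f₀ = ω₀/(2π) = 1.194e+04 Hz.
Step 4 — Series Q: Q = ω₀L/R = 7.504e+04·0.02/894 = 1.679.

(a) f₀ = 1.194e+04 Hz  (b) Q = 1.679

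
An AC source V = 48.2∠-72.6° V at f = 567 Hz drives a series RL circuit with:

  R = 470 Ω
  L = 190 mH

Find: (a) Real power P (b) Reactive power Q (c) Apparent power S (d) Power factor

Step 1 — Angular frequency: ω = 2π·f = 2π·567 = 3563 rad/s.
Step 2 — Component impedances:
  R: Z = R = 470 Ω
  L: Z = jωL = j·3563·0.19 = 0 + j676.9 Ω
Step 3 — Series combination: Z_total = R + L = 470 + j676.9 Ω = 824.1∠55.2° Ω.
Step 4 — Source phasor: V = 48.2∠-72.6° V = 14.41 - j45.99 V.
Step 5 — Current: I = V / Z = -0.03587 - j0.0462 A = 0.05849∠-127.8° A.
Step 6 — Complex power: S = V·I* = 1.608 + j2.316 VA.
Step 7 — Real power: P = Re(S) = 1.608 W.
Step 8 — Reactive power: Q = Im(S) = 2.316 VAR.
Step 9 — Apparent power: |S| = 2.819 VA.
Step 10 — Power factor: PF = P/|S| = 0.5703 (lagging).

(a) P = 1.608 W  (b) Q = 2.316 VAR  (c) S = 2.819 VA  (d) PF = 0.5703 (lagging)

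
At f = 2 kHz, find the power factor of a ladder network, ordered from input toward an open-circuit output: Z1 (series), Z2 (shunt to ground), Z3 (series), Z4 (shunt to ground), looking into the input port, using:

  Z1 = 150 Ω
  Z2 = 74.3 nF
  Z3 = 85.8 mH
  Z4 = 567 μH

Step 1 — Angular frequency: ω = 2π·f = 2π·2000 = 1.257e+04 rad/s.
Step 2 — Component impedances:
  Z1: Z = R = 150 Ω
  Z2: Z = 1/(jωC) = -j/(ω·C) = 0 - j1071 Ω
  Z3: Z = jωL = j·1.257e+04·0.0858 = 0 + j1078 Ω
  Z4: Z = jωL = j·1.257e+04·0.000567 = 0 + j7.125 Ω
Step 3 — Ladder network (open output): work backward from the far end, alternating series and parallel combinations. Z_in = 150 - j8.134e+04 Ω = 8.134e+04∠-89.9° Ω.
Step 4 — Power factor: PF = cos(φ) = Re(Z)/|Z| = 150/8.134e+04 = 0.001844.
Step 5 — Type: Im(Z) = -8.134e+04 ⇒ leading (phase φ = -89.9°).

PF = 0.001844 (leading, φ = -89.9°)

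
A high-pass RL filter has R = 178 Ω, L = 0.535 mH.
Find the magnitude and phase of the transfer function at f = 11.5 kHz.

Step 1 — Angular frequency: ω = 2π·1.15e+04 = 7.226e+04 rad/s.
Step 2 — Transfer function: H(jω) = jωL/(R + jωL).
Step 3 — Numerator jωL = j·38.66; denominator R + jωL = 178 + j38.66.
Step 4 — H = 0.04504 + j0.2074.
Step 5 — Magnitude: |H| = 0.2122 (-13.5 dB); phase: φ = 77.7°.

|H| = 0.2122 (-13.5 dB), φ = 77.7°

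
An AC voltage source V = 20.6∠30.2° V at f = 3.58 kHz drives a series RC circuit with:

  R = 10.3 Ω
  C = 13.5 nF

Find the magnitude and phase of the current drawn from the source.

Step 1 — Angular frequency: ω = 2π·f = 2π·3580 = 2.249e+04 rad/s.
Step 2 — Component impedances:
  R: Z = R = 10.3 Ω
  C: Z = 1/(jωC) = -j/(ω·C) = 0 - j3293 Ω
Step 3 — Series combination: Z_total = R + C = 10.3 - j3293 Ω = 3293∠-89.8° Ω.
Step 4 — Source phasor: V = 20.6∠30.2° V = 17.8 + j10.36 V.
Step 5 — Ohm's law: I = V / Z_total = (17.8 + j10.36) / (10.3 - j3293) = -0.00313 + j0.005416 A.
Step 6 — Convert to polar: |I| = 0.006255 A, ∠I = 120.0°.

I = 0.006255∠120.0° A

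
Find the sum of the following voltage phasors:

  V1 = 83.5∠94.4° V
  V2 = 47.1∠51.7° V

Step 1 — Convert each phasor to rectangular form:
  V1 = 83.5·(cos(94.4°) + j·sin(94.4°)) = -6.406 + j83.25 V
  V2 = 47.1·(cos(51.7°) + j·sin(51.7°)) = 29.19 + j36.96 V
Step 2 — Sum components: V_total = 22.79 + j120.2 V.
Step 3 — Convert to polar: |V_total| = 122.4 V, ∠V_total = 79.3°.

V_total = 122.4∠79.3° V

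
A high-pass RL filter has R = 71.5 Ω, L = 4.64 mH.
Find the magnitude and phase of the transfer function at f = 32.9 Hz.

Step 1 — Angular frequency: ω = 2π·32.9 = 206.7 rad/s.
Step 2 — Transfer function: H(jω) = jωL/(R + jωL).
Step 3 — Numerator jωL = j·0.9592; denominator R + jωL = 71.5 + j0.9592.
Step 4 — H = 0.0001799 + j0.01341.
Step 5 — Magnitude: |H| = 0.01341 (-37.4 dB); phase: φ = 89.2°.

|H| = 0.01341 (-37.4 dB), φ = 89.2°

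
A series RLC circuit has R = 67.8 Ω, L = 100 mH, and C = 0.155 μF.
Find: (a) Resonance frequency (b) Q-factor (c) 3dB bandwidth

Step 1 — Resonance condition Im(Z)=0 gives ω₀ = 1/√(LC).
Step 2 — ω₀ = 1/√(0.1·1.55e-07) = 8032 rad/s.
Step 3 — f₀ = ω₀/(2π) = 1278 Hz.
Step 4 — Series Q: Q = ω₀L/R = 8032·0.1/67.8 = 11.85.
Step 5 — 3dB bandwidth: Δω = ω₀/Q = 678 rad/s; BW = Δω/(2π) = 107.9 Hz.

(a) f₀ = 1278 Hz  (b) Q = 11.85  (c) BW = 107.9 Hz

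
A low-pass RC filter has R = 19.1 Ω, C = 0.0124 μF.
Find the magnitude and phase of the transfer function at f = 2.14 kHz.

Step 1 — Angular frequency: ω = 2π·2140 = 1.345e+04 rad/s.
Step 2 — Transfer function: H(jω) = 1/(1 + jωRC).
Step 3 — Denominator: 1 + jωRC = 1 + j·1.345e+04·19.1·1.24e-08 = 1 + j0.003185.
Step 4 — H = 1 - j0.003185.
Step 5 — Magnitude: |H| = 1 (-0.0 dB); phase: φ = -0.2°.

|H| = 1 (-0.0 dB), φ = -0.2°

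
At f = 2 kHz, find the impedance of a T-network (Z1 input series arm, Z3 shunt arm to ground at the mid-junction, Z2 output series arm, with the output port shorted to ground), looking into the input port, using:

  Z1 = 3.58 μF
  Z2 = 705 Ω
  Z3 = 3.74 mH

Step 1 — Angular frequency: ω = 2π·f = 2π·2000 = 1.257e+04 rad/s.
Step 2 — Component impedances:
  Z1: Z = 1/(jωC) = -j/(ω·C) = 0 - j22.23 Ω
  Z2: Z = R = 705 Ω
  Z3: Z = jωL = j·1.257e+04·0.00374 = 0 + j47 Ω
Step 3 — With the output port shorted to ground, the output series arm Z2 runs from the junction to ground; the shunt arm Z3 also runs from the junction to ground. They appear in parallel: Z3 || Z2 = 3.119 + j46.79 Ω.
Step 4 — Series with input arm Z1: Z_in = Z1 + (Z3 || Z2) = 3.119 + j24.56 Ω = 24.76∠82.8° Ω.

Z = 3.119 + j24.56 Ω = 24.76∠82.8° Ω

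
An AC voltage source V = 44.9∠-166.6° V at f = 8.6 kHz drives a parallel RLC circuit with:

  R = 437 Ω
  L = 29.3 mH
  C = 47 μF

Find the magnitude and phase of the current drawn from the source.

Step 1 — Angular frequency: ω = 2π·f = 2π·8600 = 5.404e+04 rad/s.
Step 2 — Component impedances:
  R: Z = R = 437 Ω
  L: Z = jωL = j·5.404e+04·0.0293 = 0 + j1583 Ω
  C: Z = 1/(jωC) = -j/(ω·C) = 0 - j0.3938 Ω
Step 3 — Parallel combination: 1/Z_total = 1/R + 1/L + 1/C; Z_total = 0.000355 - j0.3939 Ω = 0.3939∠-89.9° Ω.
Step 4 — Source phasor: V = 44.9∠-166.6° V = -43.68 - j10.41 V.
Step 5 — Ohm's law: I = V / Z_total = (-43.68 - j10.41) / (0.000355 - j0.3939) = 26.32 - j110.9 A.
Step 6 — Convert to polar: |I| = 114 A, ∠I = -76.7°.

I = 114∠-76.7° A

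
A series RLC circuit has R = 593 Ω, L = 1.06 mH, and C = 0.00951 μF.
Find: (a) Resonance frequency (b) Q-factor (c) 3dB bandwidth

Step 1 — Resonance condition Im(Z)=0 gives ω₀ = 1/√(LC).
Step 2 — ω₀ = 1/√(0.00106·9.51e-09) = 3.15e+05 rad/s.
Step 3 — f₀ = ω₀/(2π) = 5.013e+04 Hz.
Step 4 — Series Q: Q = ω₀L/R = 3.15e+05·0.00106/593 = 0.563.
Step 5 — 3dB bandwidth: Δω = ω₀/Q = 5.594e+05 rad/s; BW = Δω/(2π) = 8.904e+04 Hz.

(a) f₀ = 5.013e+04 Hz  (b) Q = 0.563  (c) BW = 8.904e+04 Hz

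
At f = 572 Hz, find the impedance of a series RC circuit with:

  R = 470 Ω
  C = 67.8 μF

Step 1 — Angular frequency: ω = 2π·f = 2π·572 = 3594 rad/s.
Step 2 — Component impedances:
  R: Z = R = 470 Ω
  C: Z = 1/(jωC) = -j/(ω·C) = 0 - j4.104 Ω
Step 3 — Series combination: Z_total = R + C = 470 - j4.104 Ω = 470∠-0.5° Ω.

Z = 470 - j4.104 Ω = 470∠-0.5° Ω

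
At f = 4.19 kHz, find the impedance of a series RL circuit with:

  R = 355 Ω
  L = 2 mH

Step 1 — Angular frequency: ω = 2π·f = 2π·4190 = 2.633e+04 rad/s.
Step 2 — Component impedances:
  R: Z = R = 355 Ω
  L: Z = jωL = j·2.633e+04·0.002 = 0 + j52.65 Ω
Step 3 — Series combination: Z_total = R + L = 355 + j52.65 Ω = 358.9∠8.4° Ω.

Z = 355 + j52.65 Ω = 358.9∠8.4° Ω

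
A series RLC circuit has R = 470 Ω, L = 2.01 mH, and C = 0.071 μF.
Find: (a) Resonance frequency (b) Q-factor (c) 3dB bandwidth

Step 1 — Resonance: ω₀ = 1/√(LC) = 1/√(0.00201·7.1e-08) = 8.371e+04 rad/s.
Step 2 — f₀ = ω₀/(2π) = 1.332e+04 Hz.
Step 3 — Series Q: Q = ω₀L/R = 8.371e+04·0.00201/470 = 0.358.
Step 4 — Bandwidth: Δω = ω₀/Q = 2.338e+05 rad/s; BW = Δω/(2π) = 3.722e+04 Hz.

(a) f₀ = 1.332e+04 Hz  (b) Q = 0.358  (c) BW = 3.722e+04 Hz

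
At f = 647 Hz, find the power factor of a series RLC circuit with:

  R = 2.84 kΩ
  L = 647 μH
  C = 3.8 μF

Step 1 — Angular frequency: ω = 2π·f = 2π·647 = 4065 rad/s.
Step 2 — Component impedances:
  R: Z = R = 2840 Ω
  L: Z = jωL = j·4065·0.000647 = 0 + j2.63 Ω
  C: Z = 1/(jωC) = -j/(ω·C) = 0 - j64.73 Ω
Step 3 — Series combination: Z_total = R + L + C = 2840 - j62.1 Ω = 2841∠-1.3° Ω.
Step 4 — Power factor: PF = cos(φ) = Re(Z)/|Z| = 2840/2840.7 = 0.9998.
Step 5 — Type: Im(Z) = -62.1 ⇒ leading (phase φ = -1.3°).

PF = 0.9998 (leading, φ = -1.3°)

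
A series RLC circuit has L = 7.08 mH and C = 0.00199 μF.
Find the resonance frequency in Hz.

Step 1 — Resonance condition Im(Z)=0 gives ω₀ = 1/√(LC).
Step 2 — ω₀ = 1/√(0.00708·1.99e-09) = 2.664e+05 rad/s.
Step 3 — f₀ = ω₀/(2π) = 4.24e+04 Hz.

f₀ = 4.24e+04 Hz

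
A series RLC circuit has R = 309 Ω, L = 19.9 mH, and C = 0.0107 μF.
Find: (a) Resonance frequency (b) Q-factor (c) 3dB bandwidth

Step 1 — Resonance condition Im(Z)=0 gives ω₀ = 1/√(LC).
Step 2 — ω₀ = 1/√(0.0199·1.07e-08) = 6.853e+04 rad/s.
Step 3 — f₀ = ω₀/(2π) = 1.091e+04 Hz.
Step 4 — Series Q: Q = ω₀L/R = 6.853e+04·0.0199/309 = 4.413.
Step 5 — 3dB bandwidth: Δω = ω₀/Q = 1.553e+04 rad/s; BW = Δω/(2π) = 2471 Hz.

(a) f₀ = 1.091e+04 Hz  (b) Q = 4.413  (c) BW = 2471 Hz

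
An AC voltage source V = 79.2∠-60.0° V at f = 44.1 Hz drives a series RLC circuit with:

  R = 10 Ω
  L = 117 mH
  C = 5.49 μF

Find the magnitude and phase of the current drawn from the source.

Step 1 — Angular frequency: ω = 2π·f = 2π·44.1 = 277.1 rad/s.
Step 2 — Component impedances:
  R: Z = R = 10 Ω
  L: Z = jωL = j·277.1·0.117 = 0 + j32.42 Ω
  C: Z = 1/(jωC) = -j/(ω·C) = 0 - j657.4 Ω
Step 3 — Series combination: Z_total = R + L + C = 10 - j624.9 Ω = 625∠-89.1° Ω.
Step 4 — Source phasor: V = 79.2∠-60.0° V = 39.6 - j68.59 V.
Step 5 — Ohm's law: I = V / Z_total = (39.6 - j68.59) / (10 - j624.9) = 0.1107 + j0.06159 A.
Step 6 — Convert to polar: |I| = 0.1267 A, ∠I = 29.1°.

I = 0.1267∠29.1° A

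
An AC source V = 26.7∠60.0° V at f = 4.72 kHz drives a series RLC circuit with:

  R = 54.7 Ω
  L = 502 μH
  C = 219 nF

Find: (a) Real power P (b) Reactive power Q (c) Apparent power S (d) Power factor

Step 1 — Angular frequency: ω = 2π·f = 2π·4720 = 2.966e+04 rad/s.
Step 2 — Component impedances:
  R: Z = R = 54.7 Ω
  L: Z = jωL = j·2.966e+04·0.000502 = 0 + j14.89 Ω
  C: Z = 1/(jωC) = -j/(ω·C) = 0 - j154 Ω
Step 3 — Series combination: Z_total = R + L + C = 54.7 - j139.1 Ω = 149.5∠-68.5° Ω.
Step 4 — Source phasor: V = 26.7∠60.0° V = 13.35 + j23.12 V.
Step 5 — Current: I = V / Z = -0.1113 + j0.1398 A = 0.1787∠128.5° A.
Step 6 — Complex power: S = V·I* = 1.746 - j4.439 VA.
Step 7 — Real power: P = Re(S) = 1.746 W.
Step 8 — Reactive power: Q = Im(S) = -4.439 VAR.
Step 9 — Apparent power: |S| = 4.77 VA.
Step 10 — Power factor: PF = P/|S| = 0.366 (leading).

(a) P = 1.746 W  (b) Q = -4.439 VAR  (c) S = 4.77 VA  (d) PF = 0.366 (leading)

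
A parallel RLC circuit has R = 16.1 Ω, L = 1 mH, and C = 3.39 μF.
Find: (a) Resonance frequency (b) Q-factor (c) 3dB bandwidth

Step 1 — Resonance: ω₀ = 1/√(LC) = 1/√(0.001·3.39e-06) = 1.718e+04 rad/s.
Step 2 — f₀ = ω₀/(2π) = 2734 Hz.
Step 3 — Parallel Q: Q = R/(ω₀L) = 16.1/(1.718e+04·0.001) = 0.9374.
Step 4 — Bandwidth: Δω = ω₀/Q = 1.832e+04 rad/s; BW = Δω/(2π) = 2916 Hz.

(a) f₀ = 2734 Hz  (b) Q = 0.9374  (c) BW = 2916 Hz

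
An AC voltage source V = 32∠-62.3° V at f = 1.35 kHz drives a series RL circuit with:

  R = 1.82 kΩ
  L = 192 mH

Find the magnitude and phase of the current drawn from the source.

Step 1 — Angular frequency: ω = 2π·f = 2π·1350 = 8482 rad/s.
Step 2 — Component impedances:
  R: Z = R = 1820 Ω
  L: Z = jωL = j·8482·0.192 = 0 + j1629 Ω
Step 3 — Series combination: Z_total = R + L = 1820 + j1629 Ω = 2442∠41.8° Ω.
Step 4 — Source phasor: V = 32∠-62.3° V = 14.87 - j28.33 V.
Step 5 — Ohm's law: I = V / Z_total = (14.87 - j28.33) / (1820 + j1629) = -0.003197 - j0.01271 A.
Step 6 — Convert to polar: |I| = 0.0131 A, ∠I = -104.1°.

I = 0.0131∠-104.1° A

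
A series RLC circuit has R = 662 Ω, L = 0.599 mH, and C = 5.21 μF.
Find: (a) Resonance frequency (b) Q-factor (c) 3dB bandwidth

Step 1 — Resonance condition Im(Z)=0 gives ω₀ = 1/√(LC).
Step 2 — ω₀ = 1/√(0.000599·5.21e-06) = 1.79e+04 rad/s.
Step 3 — f₀ = ω₀/(2π) = 2849 Hz.
Step 4 — Series Q: Q = ω₀L/R = 1.79e+04·0.000599/662 = 0.0162.
Step 5 — 3dB bandwidth: Δω = ω₀/Q = 1.105e+06 rad/s; BW = Δω/(2π) = 1.759e+05 Hz.

(a) f₀ = 2849 Hz  (b) Q = 0.0162  (c) BW = 1.759e+05 Hz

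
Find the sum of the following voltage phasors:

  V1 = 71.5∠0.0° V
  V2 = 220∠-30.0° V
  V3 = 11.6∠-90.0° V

Step 1 — Convert each phasor to rectangular form:
  V1 = 71.5·(cos(0.0°) + j·sin(0.0°)) = 71.5 V
  V2 = 220·(cos(-30.0°) + j·sin(-30.0°)) = 190.5 - j110 V
  V3 = 11.6·(cos(-90.0°) + j·sin(-90.0°)) = 0 - j11.6 V
Step 2 — Sum components: V_total = 262 - j121.6 V.
Step 3 — Convert to polar: |V_total| = 288.9 V, ∠V_total = -24.9°.

V_total = 288.9∠-24.9° V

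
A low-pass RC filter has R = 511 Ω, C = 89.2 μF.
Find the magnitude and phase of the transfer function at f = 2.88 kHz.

Step 1 — Angular frequency: ω = 2π·2880 = 1.81e+04 rad/s.
Step 2 — Transfer function: H(jω) = 1/(1 + jωRC).
Step 3 — Denominator: 1 + jωRC = 1 + j·1.81e+04·511·8.92e-05 = 1 + j824.8.
Step 4 — H = 1.47e-06 - j0.001212.
Step 5 — Magnitude: |H| = 0.001212 (-58.3 dB); phase: φ = -89.9°.

|H| = 0.001212 (-58.3 dB), φ = -89.9°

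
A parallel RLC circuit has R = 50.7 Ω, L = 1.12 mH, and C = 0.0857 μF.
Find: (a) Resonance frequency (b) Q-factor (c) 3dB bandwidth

Step 1 — Resonance: ω₀ = 1/√(LC) = 1/√(0.00112·8.57e-08) = 1.021e+05 rad/s.
Step 2 — f₀ = ω₀/(2π) = 1.625e+04 Hz.
Step 3 — Parallel Q: Q = R/(ω₀L) = 50.7/(1.021e+05·0.00112) = 0.4435.
Step 4 — Bandwidth: Δω = ω₀/Q = 2.302e+05 rad/s; BW = Δω/(2π) = 3.663e+04 Hz.

(a) f₀ = 1.625e+04 Hz  (b) Q = 0.4435  (c) BW = 3.663e+04 Hz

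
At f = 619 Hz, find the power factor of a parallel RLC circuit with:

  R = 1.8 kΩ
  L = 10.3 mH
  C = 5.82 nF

Step 1 — Angular frequency: ω = 2π·f = 2π·619 = 3889 rad/s.
Step 2 — Component impedances:
  R: Z = R = 1800 Ω
  L: Z = jωL = j·3889·0.0103 = 0 + j40.06 Ω
  C: Z = 1/(jωC) = -j/(ω·C) = 0 - j4.418e+04 Ω
Step 3 — Parallel combination: 1/Z_total = 1/R + 1/L + 1/C; Z_total = 0.8927 + j40.08 Ω = 40.09∠88.7° Ω.
Step 4 — Power factor: PF = cos(φ) = Re(Z)/|Z| = 0.8927/40.09 = 0.02227.
Step 5 — Type: Im(Z) = 40.08 ⇒ lagging (phase φ = 88.7°).

PF = 0.02227 (lagging, φ = 88.7°)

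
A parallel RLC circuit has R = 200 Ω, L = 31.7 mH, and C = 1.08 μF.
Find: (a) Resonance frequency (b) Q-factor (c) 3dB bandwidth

Step 1 — Resonance: ω₀ = 1/√(LC) = 1/√(0.0317·1.08e-06) = 5405 rad/s.
Step 2 — f₀ = ω₀/(2π) = 860.2 Hz.
Step 3 — Parallel Q: Q = R/(ω₀L) = 200/(5405·0.0317) = 1.167.
Step 4 — Bandwidth: Δω = ω₀/Q = 4630 rad/s; BW = Δω/(2π) = 736.8 Hz.

(a) f₀ = 860.2 Hz  (b) Q = 1.167  (c) BW = 736.8 Hz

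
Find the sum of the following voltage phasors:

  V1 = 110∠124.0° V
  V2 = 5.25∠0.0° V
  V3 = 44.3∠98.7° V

Step 1 — Convert each phasor to rectangular form:
  V1 = 110·(cos(124.0°) + j·sin(124.0°)) = -61.51 + j91.19 V
  V2 = 5.25·(cos(0.0°) + j·sin(0.0°)) = 5.25 V
  V3 = 44.3·(cos(98.7°) + j·sin(98.7°)) = -6.701 + j43.79 V
Step 2 — Sum components: V_total = -62.96 + j135 V.
Step 3 — Convert to polar: |V_total| = 148.9 V, ∠V_total = 115.0°.

V_total = 148.9∠115.0° V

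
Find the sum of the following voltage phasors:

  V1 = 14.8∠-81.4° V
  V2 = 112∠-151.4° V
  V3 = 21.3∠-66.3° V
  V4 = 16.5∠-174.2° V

Step 1 — Convert each phasor to rectangular form:
  V1 = 14.8·(cos(-81.4°) + j·sin(-81.4°)) = 2.213 - j14.63 V
  V2 = 112·(cos(-151.4°) + j·sin(-151.4°)) = -98.33 - j53.61 V
  V3 = 21.3·(cos(-66.3°) + j·sin(-66.3°)) = 8.561 - j19.5 V
  V4 = 16.5·(cos(-174.2°) + j·sin(-174.2°)) = -16.42 - j1.667 V
Step 2 — Sum components: V_total = -104 - j89.42 V.
Step 3 — Convert to polar: |V_total| = 137.1 V, ∠V_total = -139.3°.

V_total = 137.1∠-139.3° V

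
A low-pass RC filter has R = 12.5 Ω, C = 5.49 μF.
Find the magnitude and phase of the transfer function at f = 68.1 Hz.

Step 1 — Angular frequency: ω = 2π·68.1 = 427.9 rad/s.
Step 2 — Transfer function: H(jω) = 1/(1 + jωRC).
Step 3 — Denominator: 1 + jωRC = 1 + j·427.9·12.5·5.49e-06 = 1 + j0.02936.
Step 4 — H = 0.9991 - j0.02934.
Step 5 — Magnitude: |H| = 0.9996 (-0.0 dB); phase: φ = -1.7°.

|H| = 0.9996 (-0.0 dB), φ = -1.7°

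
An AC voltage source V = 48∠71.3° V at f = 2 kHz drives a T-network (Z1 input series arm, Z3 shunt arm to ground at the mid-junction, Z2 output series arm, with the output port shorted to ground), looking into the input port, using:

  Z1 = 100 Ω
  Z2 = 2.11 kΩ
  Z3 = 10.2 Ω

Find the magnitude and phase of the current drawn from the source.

Step 1 — Angular frequency: ω = 2π·f = 2π·2000 = 1.257e+04 rad/s.
Step 2 — Component impedances:
  Z1: Z = R = 100 Ω
  Z2: Z = R = 2110 Ω
  Z3: Z = R = 10.2 Ω
Step 3 — With the output port shorted to ground, the output series arm Z2 runs from the junction to ground; the shunt arm Z3 also runs from the junction to ground. They appear in parallel: Z3 || Z2 = 10.15 Ω.
Step 4 — Series with input arm Z1: Z_in = Z1 + (Z3 || Z2) = 110.2 Ω = 110.2∠0.0° Ω.
Step 5 — Source phasor: V = 48∠71.3° V = 15.39 + j45.47 V.
Step 6 — Ohm's law: I = V / Z_total = (15.39 + j45.47) / (110.2) = 0.1397 + j0.4128 A.
Step 7 — Convert to polar: |I| = 0.4358 A, ∠I = 71.3°.

I = 0.4358∠71.3° A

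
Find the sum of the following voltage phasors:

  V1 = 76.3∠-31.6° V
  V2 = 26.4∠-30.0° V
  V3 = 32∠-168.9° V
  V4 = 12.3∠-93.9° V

Step 1 — Convert each phasor to rectangular form:
  V1 = 76.3·(cos(-31.6°) + j·sin(-31.6°)) = 64.99 - j39.98 V
  V2 = 26.4·(cos(-30.0°) + j·sin(-30.0°)) = 22.86 - j13.2 V
  V3 = 32·(cos(-168.9°) + j·sin(-168.9°)) = -31.4 - j6.161 V
  V4 = 12.3·(cos(-93.9°) + j·sin(-93.9°)) = -0.8366 - j12.27 V
Step 2 — Sum components: V_total = 55.61 - j71.61 V.
Step 3 — Convert to polar: |V_total| = 90.67 V, ∠V_total = -52.2°.

V_total = 90.67∠-52.2° V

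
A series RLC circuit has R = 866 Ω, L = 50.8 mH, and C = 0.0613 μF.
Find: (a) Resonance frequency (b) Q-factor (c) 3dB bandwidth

Step 1 — Resonance condition Im(Z)=0 gives ω₀ = 1/√(LC).
Step 2 — ω₀ = 1/√(0.0508·6.13e-08) = 1.792e+04 rad/s.
Step 3 — f₀ = ω₀/(2π) = 2852 Hz.
Step 4 — Series Q: Q = ω₀L/R = 1.792e+04·0.0508/866 = 1.051.
Step 5 — 3dB bandwidth: Δω = ω₀/Q = 1.705e+04 rad/s; BW = Δω/(2π) = 2713 Hz.

(a) f₀ = 2852 Hz  (b) Q = 1.051  (c) BW = 2713 Hz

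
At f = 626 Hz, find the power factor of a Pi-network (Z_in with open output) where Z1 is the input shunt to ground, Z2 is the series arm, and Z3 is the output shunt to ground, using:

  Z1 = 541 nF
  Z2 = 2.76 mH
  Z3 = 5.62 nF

Step 1 — Angular frequency: ω = 2π·f = 2π·626 = 3933 rad/s.
Step 2 — Component impedances:
  Z1: Z = 1/(jωC) = -j/(ω·C) = 0 - j469.9 Ω
  Z2: Z = jωL = j·3933·0.00276 = 0 + j10.86 Ω
  Z3: Z = 1/(jωC) = -j/(ω·C) = 0 - j4.524e+04 Ω
Step 3 — With open output, the series arm Z2 and the output shunt Z3 appear in series to ground: Z2 + Z3 = 0 - j4.523e+04 Ω.
Step 4 — Parallel with input shunt Z1: Z_in = Z1 || (Z2 + Z3) = 0 - j465.1 Ω = 465.1∠-90.0° Ω.
Step 5 — Power factor: PF = cos(φ) = Re(Z)/|Z| = 0/465.1 = 0.
Step 6 — Type: Im(Z) = -465.1 ⇒ leading (phase φ = -90.0°).

PF = 0 (leading, φ = -90.0°)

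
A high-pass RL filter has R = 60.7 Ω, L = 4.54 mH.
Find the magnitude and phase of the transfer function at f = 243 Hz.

Step 1 — Angular frequency: ω = 2π·243 = 1527 rad/s.
Step 2 — Transfer function: H(jω) = jωL/(R + jωL).
Step 3 — Numerator jωL = j·6.932; denominator R + jωL = 60.7 + j6.932.
Step 4 — H = 0.01287 + j0.1127.
Step 5 — Magnitude: |H| = 0.1135 (-18.9 dB); phase: φ = 83.5°.

|H| = 0.1135 (-18.9 dB), φ = 83.5°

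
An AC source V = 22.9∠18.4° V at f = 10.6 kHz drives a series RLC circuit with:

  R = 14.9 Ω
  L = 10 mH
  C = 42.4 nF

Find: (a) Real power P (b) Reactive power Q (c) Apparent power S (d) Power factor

Step 1 — Angular frequency: ω = 2π·f = 2π·1.06e+04 = 6.66e+04 rad/s.
Step 2 — Component impedances:
  R: Z = R = 14.9 Ω
  L: Z = jωL = j·6.66e+04·0.01 = 0 + j666 Ω
  C: Z = 1/(jωC) = -j/(ω·C) = 0 - j354.1 Ω
Step 3 — Series combination: Z_total = R + L + C = 14.9 + j311.9 Ω = 312.3∠87.3° Ω.
Step 4 — Source phasor: V = 22.9∠18.4° V = 21.73 + j7.228 V.
Step 5 — Current: I = V / Z = 0.02644 - j0.0684 A = 0.07334∠-68.9° A.
Step 6 — Complex power: S = V·I* = 0.08014 + j1.678 VA.
Step 7 — Real power: P = Re(S) = 0.08014 W.
Step 8 — Reactive power: Q = Im(S) = 1.678 VAR.
Step 9 — Apparent power: |S| = 1.679 VA.
Step 10 — Power factor: PF = P/|S| = 0.04772 (lagging).

(a) P = 0.08014 W  (b) Q = 1.678 VAR  (c) S = 1.679 VA  (d) PF = 0.04772 (lagging)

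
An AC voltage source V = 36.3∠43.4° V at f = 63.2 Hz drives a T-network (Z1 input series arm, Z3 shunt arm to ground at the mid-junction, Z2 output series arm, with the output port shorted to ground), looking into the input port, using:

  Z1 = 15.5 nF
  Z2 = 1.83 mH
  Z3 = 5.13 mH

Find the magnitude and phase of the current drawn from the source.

Step 1 — Angular frequency: ω = 2π·f = 2π·63.2 = 397.1 rad/s.
Step 2 — Component impedances:
  Z1: Z = 1/(jωC) = -j/(ω·C) = 0 - j1.625e+05 Ω
  Z2: Z = jωL = j·397.1·0.00183 = 0 + j0.7267 Ω
  Z3: Z = jωL = j·397.1·0.00513 = 0 + j2.037 Ω
Step 3 — With the output port shorted to ground, the output series arm Z2 runs from the junction to ground; the shunt arm Z3 also runs from the junction to ground. They appear in parallel: Z3 || Z2 = 0 + j0.5356 Ω.
Step 4 — Series with input arm Z1: Z_in = Z1 + (Z3 || Z2) = 0 - j1.625e+05 Ω = 1.625e+05∠-90.0° Ω.
Step 5 — Source phasor: V = 36.3∠43.4° V = 26.37 + j24.94 V.
Step 6 — Ohm's law: I = V / Z_total = (26.37 + j24.94) / (0 - j1.625e+05) = -0.0001535 + j0.0001623 A.
Step 7 — Convert to polar: |I| = 0.0002234 A, ∠I = 133.4°.

I = 0.0002234∠133.4° A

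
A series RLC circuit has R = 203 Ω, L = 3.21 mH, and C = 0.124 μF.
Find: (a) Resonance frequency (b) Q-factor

Step 1 — Resonance condition Im(Z)=0 gives ω₀ = 1/√(LC).
Step 2 — ω₀ = 1/√(0.00321·1.24e-07) = 5.012e+04 rad/s.
Step 3 — f₀ = ω₀/(2π) = 7977 Hz.
Step 4 — Series Q: Q = ω₀L/R = 5.012e+04·0.00321/203 = 0.7926.

(a) f₀ = 7977 Hz  (b) Q = 0.7926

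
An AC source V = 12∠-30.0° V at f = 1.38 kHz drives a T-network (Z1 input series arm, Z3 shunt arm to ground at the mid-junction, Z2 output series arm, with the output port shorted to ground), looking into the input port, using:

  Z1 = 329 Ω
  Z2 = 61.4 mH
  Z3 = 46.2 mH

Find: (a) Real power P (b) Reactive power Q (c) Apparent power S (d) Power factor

Step 1 — Angular frequency: ω = 2π·f = 2π·1380 = 8671 rad/s.
Step 2 — Component impedances:
  Z1: Z = R = 329 Ω
  Z2: Z = jωL = j·8671·0.0614 = 0 + j532.4 Ω
  Z3: Z = jωL = j·8671·0.0462 = 0 + j400.6 Ω
Step 3 — With the output port shorted to ground, the output series arm Z2 runs from the junction to ground; the shunt arm Z3 also runs from the junction to ground. They appear in parallel: Z3 || Z2 = 0 + j228.6 Ω.
Step 4 — Series with input arm Z1: Z_in = Z1 + (Z3 || Z2) = 329 + j228.6 Ω = 400.6∠34.8° Ω.
Step 5 — Source phasor: V = 12∠-30.0° V = 10.39 - j6 V.
Step 6 — Current: I = V / Z = 0.01276 - j0.0271 A = 0.02995∠-64.8° A.
Step 7 — Complex power: S = V·I* = 0.2952 + j0.2051 VA.
Step 8 — Real power: P = Re(S) = 0.2952 W.
Step 9 — Reactive power: Q = Im(S) = 0.2051 VAR.
Step 10 — Apparent power: |S| = 0.3594 VA.
Step 11 — Power factor: PF = P/|S| = 0.8212 (lagging).

(a) P = 0.2952 W  (b) Q = 0.2051 VAR  (c) S = 0.3594 VA  (d) PF = 0.8212 (lagging)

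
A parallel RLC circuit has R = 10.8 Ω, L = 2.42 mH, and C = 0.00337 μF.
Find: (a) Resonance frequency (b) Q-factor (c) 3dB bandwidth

Step 1 — Resonance: ω₀ = 1/√(LC) = 1/√(0.00242·3.37e-09) = 3.502e+05 rad/s.
Step 2 — f₀ = ω₀/(2π) = 5.573e+04 Hz.
Step 3 — Parallel Q: Q = R/(ω₀L) = 10.8/(3.502e+05·0.00242) = 0.01274.
Step 4 — Bandwidth: Δω = ω₀/Q = 2.748e+07 rad/s; BW = Δω/(2π) = 4.373e+06 Hz.

(a) f₀ = 5.573e+04 Hz  (b) Q = 0.01274  (c) BW = 4.373e+06 Hz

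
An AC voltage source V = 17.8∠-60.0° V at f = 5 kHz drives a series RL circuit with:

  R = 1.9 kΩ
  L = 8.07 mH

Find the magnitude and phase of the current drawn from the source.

Step 1 — Angular frequency: ω = 2π·f = 2π·5000 = 3.142e+04 rad/s.
Step 2 — Component impedances:
  R: Z = R = 1900 Ω
  L: Z = jωL = j·3.142e+04·0.00807 = 0 + j253.5 Ω
Step 3 — Series combination: Z_total = R + L = 1900 + j253.5 Ω = 1917∠7.6° Ω.
Step 4 — Source phasor: V = 17.8∠-60.0° V = 8.9 - j15.42 V.
Step 5 — Ohm's law: I = V / Z_total = (8.9 - j15.42) / (1900 + j253.5) = 0.003539 - j0.008585 A.
Step 6 — Convert to polar: |I| = 0.009286 A, ∠I = -67.6°.

I = 0.009286∠-67.6° A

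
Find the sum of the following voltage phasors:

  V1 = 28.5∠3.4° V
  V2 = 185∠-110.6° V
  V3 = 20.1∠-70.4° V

Step 1 — Convert each phasor to rectangular form:
  V1 = 28.5·(cos(3.4°) + j·sin(3.4°)) = 28.45 + j1.69 V
  V2 = 185·(cos(-110.6°) + j·sin(-110.6°)) = -65.09 - j173.2 V
  V3 = 20.1·(cos(-70.4°) + j·sin(-70.4°)) = 6.743 - j18.94 V
Step 2 — Sum components: V_total = -29.9 - j190.4 V.
Step 3 — Convert to polar: |V_total| = 192.7 V, ∠V_total = -98.9°.

V_total = 192.7∠-98.9° V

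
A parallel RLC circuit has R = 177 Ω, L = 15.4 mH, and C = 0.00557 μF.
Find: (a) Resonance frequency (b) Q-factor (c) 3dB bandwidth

Step 1 — Resonance: ω₀ = 1/√(LC) = 1/√(0.0154·5.57e-09) = 1.08e+05 rad/s.
Step 2 — f₀ = ω₀/(2π) = 1.718e+04 Hz.
Step 3 — Parallel Q: Q = R/(ω₀L) = 177/(1.08e+05·0.0154) = 0.1064.
Step 4 — Bandwidth: Δω = ω₀/Q = 1.014e+06 rad/s; BW = Δω/(2π) = 1.614e+05 Hz.

(a) f₀ = 1.718e+04 Hz  (b) Q = 0.1064  (c) BW = 1.614e+05 Hz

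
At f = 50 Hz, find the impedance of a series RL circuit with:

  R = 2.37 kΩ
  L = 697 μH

Step 1 — Angular frequency: ω = 2π·f = 2π·50 = 314.2 rad/s.
Step 2 — Component impedances:
  R: Z = R = 2370 Ω
  L: Z = jωL = j·314.2·0.000697 = 0 + j0.219 Ω
Step 3 — Series combination: Z_total = R + L = 2370 + j0.219 Ω = 2370∠0.0° Ω.

Z = 2370 + j0.219 Ω = 2370∠0.0° Ω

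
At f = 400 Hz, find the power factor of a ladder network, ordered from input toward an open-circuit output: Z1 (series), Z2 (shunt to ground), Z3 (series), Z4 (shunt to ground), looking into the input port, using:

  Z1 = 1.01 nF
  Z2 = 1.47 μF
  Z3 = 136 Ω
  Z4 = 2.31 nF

Step 1 — Angular frequency: ω = 2π·f = 2π·400 = 2513 rad/s.
Step 2 — Component impedances:
  Z1: Z = 1/(jωC) = -j/(ω·C) = 0 - j3.939e+05 Ω
  Z2: Z = 1/(jωC) = -j/(ω·C) = 0 - j270.7 Ω
  Z3: Z = R = 136 Ω
  Z4: Z = 1/(jωC) = -j/(ω·C) = 0 - j1.722e+05 Ω
Step 3 — Ladder network (open output): work backward from the far end, alternating series and parallel combinations. Z_in = 0 - j3.942e+05 Ω = 3.942e+05∠-90.0° Ω.
Step 4 — Power factor: PF = cos(φ) = Re(Z)/|Z| = 0.00033478/3.9422e+05 = 8.492e-10.
Step 5 — Type: Im(Z) = -3.942e+05 ⇒ leading (phase φ = -90.0°).

PF = 8.492e-10 (leading, φ = -90.0°)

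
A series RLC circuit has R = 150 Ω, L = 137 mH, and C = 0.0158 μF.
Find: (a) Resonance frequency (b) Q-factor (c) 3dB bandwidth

Step 1 — Resonance condition Im(Z)=0 gives ω₀ = 1/√(LC).
Step 2 — ω₀ = 1/√(0.137·1.58e-08) = 2.149e+04 rad/s.
Step 3 — f₀ = ω₀/(2π) = 3421 Hz.
Step 4 — Series Q: Q = ω₀L/R = 2.149e+04·0.137/150 = 19.63.
Step 5 — 3dB bandwidth: Δω = ω₀/Q = 1095 rad/s; BW = Δω/(2π) = 174.3 Hz.

(a) f₀ = 3421 Hz  (b) Q = 19.63  (c) BW = 174.3 Hz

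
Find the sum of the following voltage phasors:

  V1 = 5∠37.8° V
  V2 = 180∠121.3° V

Step 1 — Convert each phasor to rectangular form:
  V1 = 5·(cos(37.8°) + j·sin(37.8°)) = 3.951 + j3.065 V
  V2 = 180·(cos(121.3°) + j·sin(121.3°)) = -93.51 + j153.8 V
Step 2 — Sum components: V_total = -89.56 + j156.9 V.
Step 3 — Convert to polar: |V_total| = 180.6 V, ∠V_total = 119.7°.

V_total = 180.6∠119.7° V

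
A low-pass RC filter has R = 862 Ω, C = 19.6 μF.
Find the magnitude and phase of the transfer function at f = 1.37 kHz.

Step 1 — Angular frequency: ω = 2π·1370 = 8608 rad/s.
Step 2 — Transfer function: H(jω) = 1/(1 + jωRC).
Step 3 — Denominator: 1 + jωRC = 1 + j·8608·862·1.96e-05 = 1 + j145.4.
Step 4 — H = 4.728e-05 - j0.006876.
Step 5 — Magnitude: |H| = 0.006876 (-43.3 dB); phase: φ = -89.6°.

|H| = 0.006876 (-43.3 dB), φ = -89.6°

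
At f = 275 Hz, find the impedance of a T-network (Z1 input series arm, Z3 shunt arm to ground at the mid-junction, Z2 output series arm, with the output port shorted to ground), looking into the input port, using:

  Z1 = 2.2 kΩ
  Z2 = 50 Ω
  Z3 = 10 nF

Step 1 — Angular frequency: ω = 2π·f = 2π·275 = 1728 rad/s.
Step 2 — Component impedances:
  Z1: Z = R = 2200 Ω
  Z2: Z = R = 50 Ω
  Z3: Z = 1/(jωC) = -j/(ω·C) = 0 - j5.787e+04 Ω
Step 3 — With the output port shorted to ground, the output series arm Z2 runs from the junction to ground; the shunt arm Z3 also runs from the junction to ground. They appear in parallel: Z3 || Z2 = 50 - j0.0432 Ω.
Step 4 — Series with input arm Z1: Z_in = Z1 + (Z3 || Z2) = 2250 - j0.0432 Ω = 2250∠-0.0° Ω.

Z = 2250 - j0.0432 Ω = 2250∠-0.0° Ω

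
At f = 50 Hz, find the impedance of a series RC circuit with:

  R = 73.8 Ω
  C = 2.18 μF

Step 1 — Angular frequency: ω = 2π·f = 2π·50 = 314.2 rad/s.
Step 2 — Component impedances:
  R: Z = R = 73.8 Ω
  C: Z = 1/(jωC) = -j/(ω·C) = 0 - j1460 Ω
Step 3 — Series combination: Z_total = R + C = 73.8 - j1460 Ω = 1462∠-87.1° Ω.

Z = 73.8 - j1460 Ω = 1462∠-87.1° Ω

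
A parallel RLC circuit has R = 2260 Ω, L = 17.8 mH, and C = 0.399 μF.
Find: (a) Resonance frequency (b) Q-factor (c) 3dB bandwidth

Step 1 — Resonance: ω₀ = 1/√(LC) = 1/√(0.0178·3.99e-07) = 1.187e+04 rad/s.
Step 2 — f₀ = ω₀/(2π) = 1889 Hz.
Step 3 — Parallel Q: Q = R/(ω₀L) = 2260/(1.187e+04·0.0178) = 10.7.
Step 4 — Bandwidth: Δω = ω₀/Q = 1109 rad/s; BW = Δω/(2π) = 176.5 Hz.

(a) f₀ = 1889 Hz  (b) Q = 10.7  (c) BW = 176.5 Hz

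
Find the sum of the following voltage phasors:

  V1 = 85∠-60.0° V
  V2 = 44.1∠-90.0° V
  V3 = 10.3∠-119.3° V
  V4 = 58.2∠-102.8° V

Step 1 — Convert each phasor to rectangular form:
  V1 = 85·(cos(-60.0°) + j·sin(-60.0°)) = 42.5 - j73.61 V
  V2 = 44.1·(cos(-90.0°) + j·sin(-90.0°)) = 0 - j44.1 V
  V3 = 10.3·(cos(-119.3°) + j·sin(-119.3°)) = -5.041 - j8.982 V
  V4 = 58.2·(cos(-102.8°) + j·sin(-102.8°)) = -12.89 - j56.75 V
Step 2 — Sum components: V_total = 24.57 - j183.4 V.
Step 3 — Convert to polar: |V_total| = 185.1 V, ∠V_total = -82.4°.

V_total = 185.1∠-82.4° V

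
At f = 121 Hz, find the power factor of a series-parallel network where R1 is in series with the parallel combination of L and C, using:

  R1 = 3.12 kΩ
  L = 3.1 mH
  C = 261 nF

Step 1 — Angular frequency: ω = 2π·f = 2π·121 = 760.3 rad/s.
Step 2 — Component impedances:
  R1: Z = R = 3120 Ω
  L: Z = jωL = j·760.3·0.0031 = 0 + j2.357 Ω
  C: Z = 1/(jωC) = -j/(ω·C) = 0 - j5040 Ω
Step 3 — Parallel branch: L || C = 1/(1/L + 1/C) = 0 + j2.358 Ω.
Step 4 — Series with R1: Z_total = R1 + (L || C) = 3120 + j2.358 Ω = 3120∠0.0° Ω.
Step 5 — Power factor: PF = cos(φ) = Re(Z)/|Z| = 3120/3120 = 1.
Step 6 — Type: Im(Z) = 2.358 ⇒ lagging (phase φ = 0.0°).

PF = 1 (lagging, φ = 0.0°)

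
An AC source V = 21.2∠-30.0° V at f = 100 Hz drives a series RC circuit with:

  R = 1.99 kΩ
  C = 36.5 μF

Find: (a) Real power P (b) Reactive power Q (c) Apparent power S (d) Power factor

Step 1 — Angular frequency: ω = 2π·f = 2π·100 = 628.3 rad/s.
Step 2 — Component impedances:
  R: Z = R = 1990 Ω
  C: Z = 1/(jωC) = -j/(ω·C) = 0 - j43.6 Ω
Step 3 — Series combination: Z_total = R + C = 1990 - j43.6 Ω = 1990∠-1.3° Ω.
Step 4 — Source phasor: V = 21.2∠-30.0° V = 18.36 - j10.6 V.
Step 5 — Current: I = V / Z = 0.009338 - j0.005122 A = 0.01065∠-28.7° A.
Step 6 — Complex power: S = V·I* = 0.2257 - j0.004946 VA.
Step 7 — Real power: P = Re(S) = 0.2257 W.
Step 8 — Reactive power: Q = Im(S) = -0.004946 VAR.
Step 9 — Apparent power: |S| = 0.2258 VA.
Step 10 — Power factor: PF = P/|S| = 0.9998 (leading).

(a) P = 0.2257 W  (b) Q = -0.004946 VAR  (c) S = 0.2258 VA  (d) PF = 0.9998 (leading)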